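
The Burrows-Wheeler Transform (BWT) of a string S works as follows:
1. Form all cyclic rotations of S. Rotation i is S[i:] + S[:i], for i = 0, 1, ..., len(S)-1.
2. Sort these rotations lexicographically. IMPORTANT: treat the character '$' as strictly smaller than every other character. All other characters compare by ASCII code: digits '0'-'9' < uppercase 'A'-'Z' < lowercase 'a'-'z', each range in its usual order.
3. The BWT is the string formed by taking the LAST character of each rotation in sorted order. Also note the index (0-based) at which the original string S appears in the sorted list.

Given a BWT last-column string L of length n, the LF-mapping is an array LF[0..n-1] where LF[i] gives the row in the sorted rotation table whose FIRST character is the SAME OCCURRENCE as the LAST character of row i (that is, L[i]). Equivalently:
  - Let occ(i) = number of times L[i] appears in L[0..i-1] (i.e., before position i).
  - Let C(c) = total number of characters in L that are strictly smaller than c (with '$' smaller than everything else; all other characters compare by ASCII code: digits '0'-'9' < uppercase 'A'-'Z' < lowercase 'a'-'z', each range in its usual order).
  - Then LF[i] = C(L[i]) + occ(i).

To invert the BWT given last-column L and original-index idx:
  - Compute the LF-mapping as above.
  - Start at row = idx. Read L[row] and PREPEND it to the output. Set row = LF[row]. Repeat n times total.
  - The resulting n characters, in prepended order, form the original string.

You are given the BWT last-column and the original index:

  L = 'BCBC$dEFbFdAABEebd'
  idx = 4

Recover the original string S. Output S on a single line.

Answer: BAbECAFEdBbdedFCB$

Derivation:
LF mapping: 3 6 4 7 0 14 8 10 12 11 15 1 2 5 9 17 13 16
Walk LF starting at row 4, prepending L[row]:
  step 1: row=4, L[4]='$', prepend. Next row=LF[4]=0
  step 2: row=0, L[0]='B', prepend. Next row=LF[0]=3
  step 3: row=3, L[3]='C', prepend. Next row=LF[3]=7
  step 4: row=7, L[7]='F', prepend. Next row=LF[7]=10
  step 5: row=10, L[10]='d', prepend. Next row=LF[10]=15
  step 6: row=15, L[15]='e', prepend. Next row=LF[15]=17
  step 7: row=17, L[17]='d', prepend. Next row=LF[17]=16
  step 8: row=16, L[16]='b', prepend. Next row=LF[16]=13
  step 9: row=13, L[13]='B', prepend. Next row=LF[13]=5
  step 10: row=5, L[5]='d', prepend. Next row=LF[5]=14
  step 11: row=14, L[14]='E', prepend. Next row=LF[14]=9
  step 12: row=9, L[9]='F', prepend. Next row=LF[9]=11
  step 13: row=11, L[11]='A', prepend. Next row=LF[11]=1
  step 14: row=1, L[1]='C', prepend. Next row=LF[1]=6
  step 15: row=6, L[6]='E', prepend. Next row=LF[6]=8
  step 16: row=8, L[8]='b', prepend. Next row=LF[8]=12
  step 17: row=12, L[12]='A', prepend. Next row=LF[12]=2
  step 18: row=2, L[2]='B', prepend. Next row=LF[2]=4
Reversed output: BAbECAFEdBbdedFCB$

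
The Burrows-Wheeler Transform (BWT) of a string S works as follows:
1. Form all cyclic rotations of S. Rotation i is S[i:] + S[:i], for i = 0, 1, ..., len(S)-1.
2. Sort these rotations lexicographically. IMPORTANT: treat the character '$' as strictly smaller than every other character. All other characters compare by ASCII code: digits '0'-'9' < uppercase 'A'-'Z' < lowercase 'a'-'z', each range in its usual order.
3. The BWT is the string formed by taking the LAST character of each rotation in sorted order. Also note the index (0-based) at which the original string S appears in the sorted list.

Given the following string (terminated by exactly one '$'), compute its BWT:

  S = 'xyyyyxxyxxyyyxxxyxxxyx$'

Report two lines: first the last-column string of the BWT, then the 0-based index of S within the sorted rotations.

All 23 rotations (rotation i = S[i:]+S[:i]):
  rot[0] = xyyyyxxyxxyyyxxxyxxxyx$
  rot[1] = yyyyxxyxxyyyxxxyxxxyx$x
  rot[2] = yyyxxyxxyyyxxxyxxxyx$xy
  rot[3] = yyxxyxxyyyxxxyxxxyx$xyy
  rot[4] = yxxyxxyyyxxxyxxxyx$xyyy
  rot[5] = xxyxxyyyxxxyxxxyx$xyyyy
  rot[6] = xyxxyyyxxxyxxxyx$xyyyyx
  rot[7] = yxxyyyxxxyxxxyx$xyyyyxx
  rot[8] = xxyyyxxxyxxxyx$xyyyyxxy
  rot[9] = xyyyxxxyxxxyx$xyyyyxxyx
  rot[10] = yyyxxxyxxxyx$xyyyyxxyxx
  rot[11] = yyxxxyxxxyx$xyyyyxxyxxy
  rot[12] = yxxxyxxxyx$xyyyyxxyxxyy
  rot[13] = xxxyxxxyx$xyyyyxxyxxyyy
  rot[14] = xxyxxxyx$xyyyyxxyxxyyyx
  rot[15] = xyxxxyx$xyyyyxxyxxyyyxx
  rot[16] = yxxxyx$xyyyyxxyxxyyyxxx
  rot[17] = xxxyx$xyyyyxxyxxyyyxxxy
  rot[18] = xxyx$xyyyyxxyxxyyyxxxyx
  rot[19] = xyx$xyyyyxxyxxyyyxxxyxx
  rot[20] = yx$xyyyyxxyxxyyyxxxyxxx
  rot[21] = x$xyyyyxxyxxyyyxxxyxxxy
  rot[22] = $xyyyyxxyxxyyyxxxyxxxyx
Sorted (with $ < everything):
  sorted[0] = $xyyyyxxyxxyyyxxxyxxxyx  (last char: 'x')
  sorted[1] = x$xyyyyxxyxxyyyxxxyxxxy  (last char: 'y')
  sorted[2] = xxxyx$xyyyyxxyxxyyyxxxy  (last char: 'y')
  sorted[3] = xxxyxxxyx$xyyyyxxyxxyyy  (last char: 'y')
  sorted[4] = xxyx$xyyyyxxyxxyyyxxxyx  (last char: 'x')
  sorted[5] = xxyxxxyx$xyyyyxxyxxyyyx  (last char: 'x')
  sorted[6] = xxyxxyyyxxxyxxxyx$xyyyy  (last char: 'y')
  sorted[7] = xxyyyxxxyxxxyx$xyyyyxxy  (last char: 'y')
  sorted[8] = xyx$xyyyyxxyxxyyyxxxyxx  (last char: 'x')
  sorted[9] = xyxxxyx$xyyyyxxyxxyyyxx  (last char: 'x')
  sorted[10] = xyxxyyyxxxyxxxyx$xyyyyx  (last char: 'x')
  sorted[11] = xyyyxxxyxxxyx$xyyyyxxyx  (last char: 'x')
  sorted[12] = xyyyyxxyxxyyyxxxyxxxyx$  (last char: '$')
  sorted[13] = yx$xyyyyxxyxxyyyxxxyxxx  (last char: 'x')
  sorted[14] = yxxxyx$xyyyyxxyxxyyyxxx  (last char: 'x')
  sorted[15] = yxxxyxxxyx$xyyyyxxyxxyy  (last char: 'y')
  sorted[16] = yxxyxxyyyxxxyxxxyx$xyyy  (last char: 'y')
  sorted[17] = yxxyyyxxxyxxxyx$xyyyyxx  (last char: 'x')
  sorted[18] = yyxxxyxxxyx$xyyyyxxyxxy  (last char: 'y')
  sorted[19] = yyxxyxxyyyxxxyxxxyx$xyy  (last char: 'y')
  sorted[20] = yyyxxxyxxxyx$xyyyyxxyxx  (last char: 'x')
  sorted[21] = yyyxxyxxyyyxxxyxxxyx$xy  (last char: 'y')
  sorted[22] = yyyyxxyxxyyyxxxyxxxyx$x  (last char: 'x')
Last column: xyyyxxyyxxxx$xxyyxyyxyx
Original string S is at sorted index 12

Answer: xyyyxxyyxxxx$xxyyxyyxyx
12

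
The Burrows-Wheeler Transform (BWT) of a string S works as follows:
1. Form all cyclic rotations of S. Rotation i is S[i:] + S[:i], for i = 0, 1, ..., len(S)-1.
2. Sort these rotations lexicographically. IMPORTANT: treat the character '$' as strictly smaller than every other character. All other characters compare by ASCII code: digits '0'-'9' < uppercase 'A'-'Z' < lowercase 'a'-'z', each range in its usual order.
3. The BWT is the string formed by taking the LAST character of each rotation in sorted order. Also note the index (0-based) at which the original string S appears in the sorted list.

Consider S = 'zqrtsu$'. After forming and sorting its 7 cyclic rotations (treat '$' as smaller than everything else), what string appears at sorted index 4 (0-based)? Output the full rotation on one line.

All 7 rotations (rotation i = S[i:]+S[:i]):
  rot[0] = zqrtsu$
  rot[1] = qrtsu$z
  rot[2] = rtsu$zq
  rot[3] = tsu$zqr
  rot[4] = su$zqrt
  rot[5] = u$zqrts
  rot[6] = $zqrtsu
Sorted (with $ < everything):
  sorted[0] = $zqrtsu
  sorted[1] = qrtsu$z
  sorted[2] = rtsu$zq
  sorted[3] = su$zqrt
  sorted[4] = tsu$zqr
  sorted[5] = u$zqrts
  sorted[6] = zqrtsu$
sorted[4] = tsu$zqr

Answer: tsu$zqr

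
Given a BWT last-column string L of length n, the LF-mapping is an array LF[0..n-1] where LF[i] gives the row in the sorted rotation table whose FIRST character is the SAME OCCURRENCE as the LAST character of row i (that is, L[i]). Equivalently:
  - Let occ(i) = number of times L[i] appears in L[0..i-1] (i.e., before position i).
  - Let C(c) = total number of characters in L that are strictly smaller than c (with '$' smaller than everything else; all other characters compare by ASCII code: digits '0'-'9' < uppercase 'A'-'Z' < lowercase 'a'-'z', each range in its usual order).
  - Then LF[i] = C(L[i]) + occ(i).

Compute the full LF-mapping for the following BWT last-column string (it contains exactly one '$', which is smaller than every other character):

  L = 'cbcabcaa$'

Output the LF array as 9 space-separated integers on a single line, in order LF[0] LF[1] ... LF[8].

Char counts: '$':1, 'a':3, 'b':2, 'c':3
C (first-col start): C('$')=0, C('a')=1, C('b')=4, C('c')=6
L[0]='c': occ=0, LF[0]=C('c')+0=6+0=6
L[1]='b': occ=0, LF[1]=C('b')+0=4+0=4
L[2]='c': occ=1, LF[2]=C('c')+1=6+1=7
L[3]='a': occ=0, LF[3]=C('a')+0=1+0=1
L[4]='b': occ=1, LF[4]=C('b')+1=4+1=5
L[5]='c': occ=2, LF[5]=C('c')+2=6+2=8
L[6]='a': occ=1, LF[6]=C('a')+1=1+1=2
L[7]='a': occ=2, LF[7]=C('a')+2=1+2=3
L[8]='$': occ=0, LF[8]=C('$')+0=0+0=0

Answer: 6 4 7 1 5 8 2 3 0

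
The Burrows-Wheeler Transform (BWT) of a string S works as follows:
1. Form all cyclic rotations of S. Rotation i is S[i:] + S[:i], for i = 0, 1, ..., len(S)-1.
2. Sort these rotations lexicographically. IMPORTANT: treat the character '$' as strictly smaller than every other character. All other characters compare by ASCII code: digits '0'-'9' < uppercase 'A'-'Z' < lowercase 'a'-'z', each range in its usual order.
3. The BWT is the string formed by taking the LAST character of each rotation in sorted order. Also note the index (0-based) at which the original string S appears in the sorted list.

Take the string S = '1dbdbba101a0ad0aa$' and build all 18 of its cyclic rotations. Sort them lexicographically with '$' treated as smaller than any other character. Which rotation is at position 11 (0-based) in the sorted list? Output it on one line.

All 18 rotations (rotation i = S[i:]+S[:i]):
  rot[0] = 1dbdbba101a0ad0aa$
  rot[1] = dbdbba101a0ad0aa$1
  rot[2] = bdbba101a0ad0aa$1d
  rot[3] = dbba101a0ad0aa$1db
  rot[4] = bba101a0ad0aa$1dbd
  rot[5] = ba101a0ad0aa$1dbdb
  rot[6] = a101a0ad0aa$1dbdbb
  rot[7] = 101a0ad0aa$1dbdbba
  rot[8] = 01a0ad0aa$1dbdbba1
  rot[9] = 1a0ad0aa$1dbdbba10
  rot[10] = a0ad0aa$1dbdbba101
  rot[11] = 0ad0aa$1dbdbba101a
  rot[12] = ad0aa$1dbdbba101a0
  rot[13] = d0aa$1dbdbba101a0a
  rot[14] = 0aa$1dbdbba101a0ad
  rot[15] = aa$1dbdbba101a0ad0
  rot[16] = a$1dbdbba101a0ad0a
  rot[17] = $1dbdbba101a0ad0aa
Sorted (with $ < everything):
  sorted[0] = $1dbdbba101a0ad0aa
  sorted[1] = 01a0ad0aa$1dbdbba1
  sorted[2] = 0aa$1dbdbba101a0ad
  sorted[3] = 0ad0aa$1dbdbba101a
  sorted[4] = 101a0ad0aa$1dbdbba
  sorted[5] = 1a0ad0aa$1dbdbba10
  sorted[6] = 1dbdbba101a0ad0aa$
  sorted[7] = a$1dbdbba101a0ad0a
  sorted[8] = a0ad0aa$1dbdbba101
  sorted[9] = a101a0ad0aa$1dbdbb
  sorted[10] = aa$1dbdbba101a0ad0
  sorted[11] = ad0aa$1dbdbba101a0
  sorted[12] = ba101a0ad0aa$1dbdb
  sorted[13] = bba101a0ad0aa$1dbd
  sorted[14] = bdbba101a0ad0aa$1d
  sorted[15] = d0aa$1dbdbba101a0a
  sorted[16] = dbba101a0ad0aa$1db
  sorted[17] = dbdbba101a0ad0aa$1
sorted[11] = ad0aa$1dbdbba101a0

Answer: ad0aa$1dbdbba101a0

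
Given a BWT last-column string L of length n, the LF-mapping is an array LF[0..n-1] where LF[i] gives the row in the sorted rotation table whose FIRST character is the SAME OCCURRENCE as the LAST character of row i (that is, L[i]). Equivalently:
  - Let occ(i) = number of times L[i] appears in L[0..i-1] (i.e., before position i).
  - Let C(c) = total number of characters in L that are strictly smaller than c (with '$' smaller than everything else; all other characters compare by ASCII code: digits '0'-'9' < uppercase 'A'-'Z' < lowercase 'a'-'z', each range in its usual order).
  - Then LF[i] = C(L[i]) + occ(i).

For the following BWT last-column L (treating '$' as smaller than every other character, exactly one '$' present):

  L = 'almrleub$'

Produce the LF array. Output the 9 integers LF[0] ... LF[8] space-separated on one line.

Answer: 1 4 6 7 5 3 8 2 0

Derivation:
Char counts: '$':1, 'a':1, 'b':1, 'e':1, 'l':2, 'm':1, 'r':1, 'u':1
C (first-col start): C('$')=0, C('a')=1, C('b')=2, C('e')=3, C('l')=4, C('m')=6, C('r')=7, C('u')=8
L[0]='a': occ=0, LF[0]=C('a')+0=1+0=1
L[1]='l': occ=0, LF[1]=C('l')+0=4+0=4
L[2]='m': occ=0, LF[2]=C('m')+0=6+0=6
L[3]='r': occ=0, LF[3]=C('r')+0=7+0=7
L[4]='l': occ=1, LF[4]=C('l')+1=4+1=5
L[5]='e': occ=0, LF[5]=C('e')+0=3+0=3
L[6]='u': occ=0, LF[6]=C('u')+0=8+0=8
L[7]='b': occ=0, LF[7]=C('b')+0=2+0=2
L[8]='$': occ=0, LF[8]=C('$')+0=0+0=0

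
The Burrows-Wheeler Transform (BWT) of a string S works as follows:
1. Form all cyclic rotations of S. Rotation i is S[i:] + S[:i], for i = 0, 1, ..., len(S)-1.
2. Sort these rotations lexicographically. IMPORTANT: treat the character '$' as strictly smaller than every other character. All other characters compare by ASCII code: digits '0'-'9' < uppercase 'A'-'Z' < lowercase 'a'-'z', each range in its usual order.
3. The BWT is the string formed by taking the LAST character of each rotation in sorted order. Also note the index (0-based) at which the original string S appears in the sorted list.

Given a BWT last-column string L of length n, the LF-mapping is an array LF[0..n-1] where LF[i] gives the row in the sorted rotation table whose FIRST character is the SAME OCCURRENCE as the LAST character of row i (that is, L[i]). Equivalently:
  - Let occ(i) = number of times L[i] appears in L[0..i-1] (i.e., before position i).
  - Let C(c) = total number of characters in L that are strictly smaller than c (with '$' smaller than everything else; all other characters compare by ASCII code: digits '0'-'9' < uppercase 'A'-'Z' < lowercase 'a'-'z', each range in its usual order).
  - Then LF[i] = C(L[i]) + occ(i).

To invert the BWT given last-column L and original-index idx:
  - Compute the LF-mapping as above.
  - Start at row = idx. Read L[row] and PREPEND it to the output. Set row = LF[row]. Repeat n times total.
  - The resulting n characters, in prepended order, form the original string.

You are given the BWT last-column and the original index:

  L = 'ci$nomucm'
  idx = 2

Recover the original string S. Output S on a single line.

Answer: communic$

Derivation:
LF mapping: 1 3 0 6 7 4 8 2 5
Walk LF starting at row 2, prepending L[row]:
  step 1: row=2, L[2]='$', prepend. Next row=LF[2]=0
  step 2: row=0, L[0]='c', prepend. Next row=LF[0]=1
  step 3: row=1, L[1]='i', prepend. Next row=LF[1]=3
  step 4: row=3, L[3]='n', prepend. Next row=LF[3]=6
  step 5: row=6, L[6]='u', prepend. Next row=LF[6]=8
  step 6: row=8, L[8]='m', prepend. Next row=LF[8]=5
  step 7: row=5, L[5]='m', prepend. Next row=LF[5]=4
  step 8: row=4, L[4]='o', prepend. Next row=LF[4]=7
  step 9: row=7, L[7]='c', prepend. Next row=LF[7]=2
Reversed output: communic$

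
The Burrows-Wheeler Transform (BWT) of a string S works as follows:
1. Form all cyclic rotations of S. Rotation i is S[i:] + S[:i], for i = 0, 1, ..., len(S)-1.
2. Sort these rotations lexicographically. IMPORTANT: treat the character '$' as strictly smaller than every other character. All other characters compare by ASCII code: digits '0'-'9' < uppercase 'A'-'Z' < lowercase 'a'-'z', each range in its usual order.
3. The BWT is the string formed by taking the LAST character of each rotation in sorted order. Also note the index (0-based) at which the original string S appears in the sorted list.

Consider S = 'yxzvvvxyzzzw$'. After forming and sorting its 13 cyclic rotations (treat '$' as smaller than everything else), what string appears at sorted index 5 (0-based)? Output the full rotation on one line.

All 13 rotations (rotation i = S[i:]+S[:i]):
  rot[0] = yxzvvvxyzzzw$
  rot[1] = xzvvvxyzzzw$y
  rot[2] = zvvvxyzzzw$yx
  rot[3] = vvvxyzzzw$yxz
  rot[4] = vvxyzzzw$yxzv
  rot[5] = vxyzzzw$yxzvv
  rot[6] = xyzzzw$yxzvvv
  rot[7] = yzzzw$yxzvvvx
  rot[8] = zzzw$yxzvvvxy
  rot[9] = zzw$yxzvvvxyz
  rot[10] = zw$yxzvvvxyzz
  rot[11] = w$yxzvvvxyzzz
  rot[12] = $yxzvvvxyzzzw
Sorted (with $ < everything):
  sorted[0] = $yxzvvvxyzzzw
  sorted[1] = vvvxyzzzw$yxz
  sorted[2] = vvxyzzzw$yxzv
  sorted[3] = vxyzzzw$yxzvv
  sorted[4] = w$yxzvvvxyzzz
  sorted[5] = xyzzzw$yxzvvv
  sorted[6] = xzvvvxyzzzw$y
  sorted[7] = yxzvvvxyzzzw$
  sorted[8] = yzzzw$yxzvvvx
  sorted[9] = zvvvxyzzzw$yx
  sorted[10] = zw$yxzvvvxyzz
  sorted[11] = zzw$yxzvvvxyz
  sorted[12] = zzzw$yxzvvvxy
sorted[5] = xyzzzw$yxzvvv

Answer: xyzzzw$yxzvvv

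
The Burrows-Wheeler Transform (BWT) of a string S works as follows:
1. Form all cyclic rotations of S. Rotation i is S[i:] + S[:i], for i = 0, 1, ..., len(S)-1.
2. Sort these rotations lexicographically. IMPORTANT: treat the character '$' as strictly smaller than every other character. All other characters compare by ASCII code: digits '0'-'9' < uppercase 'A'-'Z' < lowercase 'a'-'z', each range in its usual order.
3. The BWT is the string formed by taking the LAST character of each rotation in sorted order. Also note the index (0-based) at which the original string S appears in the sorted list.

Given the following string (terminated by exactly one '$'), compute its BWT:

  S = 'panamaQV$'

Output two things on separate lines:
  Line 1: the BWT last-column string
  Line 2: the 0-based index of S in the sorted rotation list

All 9 rotations (rotation i = S[i:]+S[:i]):
  rot[0] = panamaQV$
  rot[1] = anamaQV$p
  rot[2] = namaQV$pa
  rot[3] = amaQV$pan
  rot[4] = maQV$pana
  rot[5] = aQV$panam
  rot[6] = QV$panama
  rot[7] = V$panamaQ
  rot[8] = $panamaQV
Sorted (with $ < everything):
  sorted[0] = $panamaQV  (last char: 'V')
  sorted[1] = QV$panama  (last char: 'a')
  sorted[2] = V$panamaQ  (last char: 'Q')
  sorted[3] = aQV$panam  (last char: 'm')
  sorted[4] = amaQV$pan  (last char: 'n')
  sorted[5] = anamaQV$p  (last char: 'p')
  sorted[6] = maQV$pana  (last char: 'a')
  sorted[7] = namaQV$pa  (last char: 'a')
  sorted[8] = panamaQV$  (last char: '$')
Last column: VaQmnpaa$
Original string S is at sorted index 8

Answer: VaQmnpaa$
8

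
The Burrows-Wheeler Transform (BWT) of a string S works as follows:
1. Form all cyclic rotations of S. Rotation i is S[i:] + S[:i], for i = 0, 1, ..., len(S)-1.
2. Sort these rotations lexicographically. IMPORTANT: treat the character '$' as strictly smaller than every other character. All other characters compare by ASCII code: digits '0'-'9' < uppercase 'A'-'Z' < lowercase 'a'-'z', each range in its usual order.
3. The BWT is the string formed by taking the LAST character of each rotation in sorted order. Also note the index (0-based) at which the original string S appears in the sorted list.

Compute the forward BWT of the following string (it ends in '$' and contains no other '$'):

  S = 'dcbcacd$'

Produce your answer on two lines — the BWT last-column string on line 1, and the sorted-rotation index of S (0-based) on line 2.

Answer: dccbdac$
7

Derivation:
All 8 rotations (rotation i = S[i:]+S[:i]):
  rot[0] = dcbcacd$
  rot[1] = cbcacd$d
  rot[2] = bcacd$dc
  rot[3] = cacd$dcb
  rot[4] = acd$dcbc
  rot[5] = cd$dcbca
  rot[6] = d$dcbcac
  rot[7] = $dcbcacd
Sorted (with $ < everything):
  sorted[0] = $dcbcacd  (last char: 'd')
  sorted[1] = acd$dcbc  (last char: 'c')
  sorted[2] = bcacd$dc  (last char: 'c')
  sorted[3] = cacd$dcb  (last char: 'b')
  sorted[4] = cbcacd$d  (last char: 'd')
  sorted[5] = cd$dcbca  (last char: 'a')
  sorted[6] = d$dcbcac  (last char: 'c')
  sorted[7] = dcbcacd$  (last char: '$')
Last column: dccbdac$
Original string S is at sorted index 7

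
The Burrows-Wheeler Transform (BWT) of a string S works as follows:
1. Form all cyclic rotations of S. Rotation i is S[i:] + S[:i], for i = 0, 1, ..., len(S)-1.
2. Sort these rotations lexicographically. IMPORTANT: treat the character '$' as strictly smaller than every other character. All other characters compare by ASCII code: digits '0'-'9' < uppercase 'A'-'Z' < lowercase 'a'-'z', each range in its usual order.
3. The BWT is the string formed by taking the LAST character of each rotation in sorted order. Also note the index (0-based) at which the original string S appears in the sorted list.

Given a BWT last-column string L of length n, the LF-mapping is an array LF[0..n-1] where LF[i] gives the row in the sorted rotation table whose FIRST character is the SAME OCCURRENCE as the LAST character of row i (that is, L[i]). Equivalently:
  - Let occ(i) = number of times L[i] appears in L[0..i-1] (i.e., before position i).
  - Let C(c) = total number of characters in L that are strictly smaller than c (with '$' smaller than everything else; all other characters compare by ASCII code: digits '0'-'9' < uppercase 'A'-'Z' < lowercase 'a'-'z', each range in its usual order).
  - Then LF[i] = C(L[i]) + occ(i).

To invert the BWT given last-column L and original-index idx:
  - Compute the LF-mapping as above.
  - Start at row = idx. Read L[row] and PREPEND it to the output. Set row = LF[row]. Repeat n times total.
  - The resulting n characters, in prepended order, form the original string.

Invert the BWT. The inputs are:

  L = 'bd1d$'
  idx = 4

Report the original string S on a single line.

Answer: dd1b$

Derivation:
LF mapping: 2 3 1 4 0
Walk LF starting at row 4, prepending L[row]:
  step 1: row=4, L[4]='$', prepend. Next row=LF[4]=0
  step 2: row=0, L[0]='b', prepend. Next row=LF[0]=2
  step 3: row=2, L[2]='1', prepend. Next row=LF[2]=1
  step 4: row=1, L[1]='d', prepend. Next row=LF[1]=3
  step 5: row=3, L[3]='d', prepend. Next row=LF[3]=4
Reversed output: dd1b$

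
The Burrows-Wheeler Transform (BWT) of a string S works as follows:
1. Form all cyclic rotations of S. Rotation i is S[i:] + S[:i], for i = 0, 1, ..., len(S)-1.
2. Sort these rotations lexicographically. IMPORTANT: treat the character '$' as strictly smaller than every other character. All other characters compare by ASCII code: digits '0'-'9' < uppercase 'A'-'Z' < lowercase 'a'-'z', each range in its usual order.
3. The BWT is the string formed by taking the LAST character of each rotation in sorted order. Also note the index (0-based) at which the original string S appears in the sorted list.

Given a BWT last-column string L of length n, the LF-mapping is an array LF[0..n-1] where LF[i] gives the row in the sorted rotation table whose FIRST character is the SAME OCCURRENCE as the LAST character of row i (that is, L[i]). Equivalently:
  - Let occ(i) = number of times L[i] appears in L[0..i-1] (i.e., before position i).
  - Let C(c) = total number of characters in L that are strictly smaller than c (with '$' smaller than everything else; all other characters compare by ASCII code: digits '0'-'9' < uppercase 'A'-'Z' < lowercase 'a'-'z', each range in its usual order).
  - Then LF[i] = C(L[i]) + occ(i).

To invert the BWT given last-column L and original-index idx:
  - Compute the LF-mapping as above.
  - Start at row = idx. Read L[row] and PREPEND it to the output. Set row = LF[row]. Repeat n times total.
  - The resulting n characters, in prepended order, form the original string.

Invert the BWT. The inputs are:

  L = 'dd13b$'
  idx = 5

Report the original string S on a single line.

LF mapping: 4 5 1 2 3 0
Walk LF starting at row 5, prepending L[row]:
  step 1: row=5, L[5]='$', prepend. Next row=LF[5]=0
  step 2: row=0, L[0]='d', prepend. Next row=LF[0]=4
  step 3: row=4, L[4]='b', prepend. Next row=LF[4]=3
  step 4: row=3, L[3]='3', prepend. Next row=LF[3]=2
  step 5: row=2, L[2]='1', prepend. Next row=LF[2]=1
  step 6: row=1, L[1]='d', prepend. Next row=LF[1]=5
Reversed output: d13bd$

Answer: d13bd$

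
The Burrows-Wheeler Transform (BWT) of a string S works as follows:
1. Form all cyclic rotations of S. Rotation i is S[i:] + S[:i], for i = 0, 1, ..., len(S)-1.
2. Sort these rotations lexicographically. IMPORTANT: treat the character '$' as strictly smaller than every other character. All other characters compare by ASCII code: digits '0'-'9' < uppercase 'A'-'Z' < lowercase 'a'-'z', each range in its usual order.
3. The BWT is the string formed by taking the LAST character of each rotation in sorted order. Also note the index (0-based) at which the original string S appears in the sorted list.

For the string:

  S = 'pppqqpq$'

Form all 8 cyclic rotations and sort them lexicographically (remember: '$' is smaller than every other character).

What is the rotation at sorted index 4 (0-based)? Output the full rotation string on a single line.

Answer: pqqpq$pp

Derivation:
All 8 rotations (rotation i = S[i:]+S[:i]):
  rot[0] = pppqqpq$
  rot[1] = ppqqpq$p
  rot[2] = pqqpq$pp
  rot[3] = qqpq$ppp
  rot[4] = qpq$pppq
  rot[5] = pq$pppqq
  rot[6] = q$pppqqp
  rot[7] = $pppqqpq
Sorted (with $ < everything):
  sorted[0] = $pppqqpq
  sorted[1] = pppqqpq$
  sorted[2] = ppqqpq$p
  sorted[3] = pq$pppqq
  sorted[4] = pqqpq$pp
  sorted[5] = q$pppqqp
  sorted[6] = qpq$pppq
  sorted[7] = qqpq$ppp
sorted[4] = pqqpq$pp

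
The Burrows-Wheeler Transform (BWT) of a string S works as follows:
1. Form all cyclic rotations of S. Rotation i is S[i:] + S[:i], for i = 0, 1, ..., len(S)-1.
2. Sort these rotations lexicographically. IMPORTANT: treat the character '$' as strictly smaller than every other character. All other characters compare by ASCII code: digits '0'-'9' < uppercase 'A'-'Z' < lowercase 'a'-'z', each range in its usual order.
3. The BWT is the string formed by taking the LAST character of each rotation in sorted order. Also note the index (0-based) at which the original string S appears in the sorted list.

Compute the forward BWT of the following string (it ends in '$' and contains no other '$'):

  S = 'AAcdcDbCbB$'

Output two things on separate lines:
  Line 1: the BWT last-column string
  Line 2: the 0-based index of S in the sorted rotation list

All 11 rotations (rotation i = S[i:]+S[:i]):
  rot[0] = AAcdcDbCbB$
  rot[1] = AcdcDbCbB$A
  rot[2] = cdcDbCbB$AA
  rot[3] = dcDbCbB$AAc
  rot[4] = cDbCbB$AAcd
  rot[5] = DbCbB$AAcdc
  rot[6] = bCbB$AAcdcD
  rot[7] = CbB$AAcdcDb
  rot[8] = bB$AAcdcDbC
  rot[9] = B$AAcdcDbCb
  rot[10] = $AAcdcDbCbB
Sorted (with $ < everything):
  sorted[0] = $AAcdcDbCbB  (last char: 'B')
  sorted[1] = AAcdcDbCbB$  (last char: '$')
  sorted[2] = AcdcDbCbB$A  (last char: 'A')
  sorted[3] = B$AAcdcDbCb  (last char: 'b')
  sorted[4] = CbB$AAcdcDb  (last char: 'b')
  sorted[5] = DbCbB$AAcdc  (last char: 'c')
  sorted[6] = bB$AAcdcDbC  (last char: 'C')
  sorted[7] = bCbB$AAcdcD  (last char: 'D')
  sorted[8] = cDbCbB$AAcd  (last char: 'd')
  sorted[9] = cdcDbCbB$AA  (last char: 'A')
  sorted[10] = dcDbCbB$AAc  (last char: 'c')
Last column: B$AbbcCDdAc
Original string S is at sorted index 1

Answer: B$AbbcCDdAc
1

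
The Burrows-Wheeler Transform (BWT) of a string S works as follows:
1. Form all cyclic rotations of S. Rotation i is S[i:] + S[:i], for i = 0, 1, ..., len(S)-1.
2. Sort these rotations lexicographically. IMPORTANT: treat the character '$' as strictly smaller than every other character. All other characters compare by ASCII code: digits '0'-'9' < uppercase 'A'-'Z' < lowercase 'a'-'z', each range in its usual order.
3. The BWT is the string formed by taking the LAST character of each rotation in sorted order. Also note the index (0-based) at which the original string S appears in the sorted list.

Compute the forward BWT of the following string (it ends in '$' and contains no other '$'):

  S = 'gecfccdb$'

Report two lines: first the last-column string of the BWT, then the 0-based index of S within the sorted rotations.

All 9 rotations (rotation i = S[i:]+S[:i]):
  rot[0] = gecfccdb$
  rot[1] = ecfccdb$g
  rot[2] = cfccdb$ge
  rot[3] = fccdb$gec
  rot[4] = ccdb$gecf
  rot[5] = cdb$gecfc
  rot[6] = db$gecfcc
  rot[7] = b$gecfccd
  rot[8] = $gecfccdb
Sorted (with $ < everything):
  sorted[0] = $gecfccdb  (last char: 'b')
  sorted[1] = b$gecfccd  (last char: 'd')
  sorted[2] = ccdb$gecf  (last char: 'f')
  sorted[3] = cdb$gecfc  (last char: 'c')
  sorted[4] = cfccdb$ge  (last char: 'e')
  sorted[5] = db$gecfcc  (last char: 'c')
  sorted[6] = ecfccdb$g  (last char: 'g')
  sorted[7] = fccdb$gec  (last char: 'c')
  sorted[8] = gecfccdb$  (last char: '$')
Last column: bdfcecgc$
Original string S is at sorted index 8

Answer: bdfcecgc$
8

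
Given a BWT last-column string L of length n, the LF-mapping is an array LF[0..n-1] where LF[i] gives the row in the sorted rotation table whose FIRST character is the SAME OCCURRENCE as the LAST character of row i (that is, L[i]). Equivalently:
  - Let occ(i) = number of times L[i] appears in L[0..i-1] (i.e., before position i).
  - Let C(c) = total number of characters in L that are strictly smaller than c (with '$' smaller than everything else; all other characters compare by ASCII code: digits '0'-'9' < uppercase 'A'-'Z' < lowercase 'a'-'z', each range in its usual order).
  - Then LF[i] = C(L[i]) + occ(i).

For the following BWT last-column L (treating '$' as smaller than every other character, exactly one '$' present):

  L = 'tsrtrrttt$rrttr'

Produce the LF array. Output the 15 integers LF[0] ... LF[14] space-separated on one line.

Char counts: '$':1, 'r':6, 's':1, 't':7
C (first-col start): C('$')=0, C('r')=1, C('s')=7, C('t')=8
L[0]='t': occ=0, LF[0]=C('t')+0=8+0=8
L[1]='s': occ=0, LF[1]=C('s')+0=7+0=7
L[2]='r': occ=0, LF[2]=C('r')+0=1+0=1
L[3]='t': occ=1, LF[3]=C('t')+1=8+1=9
L[4]='r': occ=1, LF[4]=C('r')+1=1+1=2
L[5]='r': occ=2, LF[5]=C('r')+2=1+2=3
L[6]='t': occ=2, LF[6]=C('t')+2=8+2=10
L[7]='t': occ=3, LF[7]=C('t')+3=8+3=11
L[8]='t': occ=4, LF[8]=C('t')+4=8+4=12
L[9]='$': occ=0, LF[9]=C('$')+0=0+0=0
L[10]='r': occ=3, LF[10]=C('r')+3=1+3=4
L[11]='r': occ=4, LF[11]=C('r')+4=1+4=5
L[12]='t': occ=5, LF[12]=C('t')+5=8+5=13
L[13]='t': occ=6, LF[13]=C('t')+6=8+6=14
L[14]='r': occ=5, LF[14]=C('r')+5=1+5=6

Answer: 8 7 1 9 2 3 10 11 12 0 4 5 13 14 6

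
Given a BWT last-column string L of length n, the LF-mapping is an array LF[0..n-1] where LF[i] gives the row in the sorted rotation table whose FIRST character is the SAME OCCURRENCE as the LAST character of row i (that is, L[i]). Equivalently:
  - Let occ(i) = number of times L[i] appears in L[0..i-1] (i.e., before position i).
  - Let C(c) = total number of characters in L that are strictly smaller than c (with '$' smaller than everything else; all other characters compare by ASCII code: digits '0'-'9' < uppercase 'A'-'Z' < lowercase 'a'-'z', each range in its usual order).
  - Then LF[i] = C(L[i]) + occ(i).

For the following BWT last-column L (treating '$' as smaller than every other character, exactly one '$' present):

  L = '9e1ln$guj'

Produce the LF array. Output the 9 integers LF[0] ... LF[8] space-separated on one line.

Char counts: '$':1, '1':1, '9':1, 'e':1, 'g':1, 'j':1, 'l':1, 'n':1, 'u':1
C (first-col start): C('$')=0, C('1')=1, C('9')=2, C('e')=3, C('g')=4, C('j')=5, C('l')=6, C('n')=7, C('u')=8
L[0]='9': occ=0, LF[0]=C('9')+0=2+0=2
L[1]='e': occ=0, LF[1]=C('e')+0=3+0=3
L[2]='1': occ=0, LF[2]=C('1')+0=1+0=1
L[3]='l': occ=0, LF[3]=C('l')+0=6+0=6
L[4]='n': occ=0, LF[4]=C('n')+0=7+0=7
L[5]='$': occ=0, LF[5]=C('$')+0=0+0=0
L[6]='g': occ=0, LF[6]=C('g')+0=4+0=4
L[7]='u': occ=0, LF[7]=C('u')+0=8+0=8
L[8]='j': occ=0, LF[8]=C('j')+0=5+0=5

Answer: 2 3 1 6 7 0 4 8 5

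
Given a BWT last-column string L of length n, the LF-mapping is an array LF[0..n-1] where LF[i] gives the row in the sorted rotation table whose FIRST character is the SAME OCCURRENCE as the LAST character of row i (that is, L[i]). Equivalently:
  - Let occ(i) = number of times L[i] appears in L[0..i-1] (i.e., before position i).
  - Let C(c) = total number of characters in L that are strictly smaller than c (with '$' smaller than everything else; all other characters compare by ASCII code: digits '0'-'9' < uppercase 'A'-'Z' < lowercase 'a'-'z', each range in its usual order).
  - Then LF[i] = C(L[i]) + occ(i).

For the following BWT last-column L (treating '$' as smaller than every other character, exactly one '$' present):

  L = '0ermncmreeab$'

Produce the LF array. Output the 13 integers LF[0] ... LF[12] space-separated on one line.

Answer: 1 5 11 8 10 4 9 12 6 7 2 3 0

Derivation:
Char counts: '$':1, '0':1, 'a':1, 'b':1, 'c':1, 'e':3, 'm':2, 'n':1, 'r':2
C (first-col start): C('$')=0, C('0')=1, C('a')=2, C('b')=3, C('c')=4, C('e')=5, C('m')=8, C('n')=10, C('r')=11
L[0]='0': occ=0, LF[0]=C('0')+0=1+0=1
L[1]='e': occ=0, LF[1]=C('e')+0=5+0=5
L[2]='r': occ=0, LF[2]=C('r')+0=11+0=11
L[3]='m': occ=0, LF[3]=C('m')+0=8+0=8
L[4]='n': occ=0, LF[4]=C('n')+0=10+0=10
L[5]='c': occ=0, LF[5]=C('c')+0=4+0=4
L[6]='m': occ=1, LF[6]=C('m')+1=8+1=9
L[7]='r': occ=1, LF[7]=C('r')+1=11+1=12
L[8]='e': occ=1, LF[8]=C('e')+1=5+1=6
L[9]='e': occ=2, LF[9]=C('e')+2=5+2=7
L[10]='a': occ=0, LF[10]=C('a')+0=2+0=2
L[11]='b': occ=0, LF[11]=C('b')+0=3+0=3
L[12]='$': occ=0, LF[12]=C('$')+0=0+0=0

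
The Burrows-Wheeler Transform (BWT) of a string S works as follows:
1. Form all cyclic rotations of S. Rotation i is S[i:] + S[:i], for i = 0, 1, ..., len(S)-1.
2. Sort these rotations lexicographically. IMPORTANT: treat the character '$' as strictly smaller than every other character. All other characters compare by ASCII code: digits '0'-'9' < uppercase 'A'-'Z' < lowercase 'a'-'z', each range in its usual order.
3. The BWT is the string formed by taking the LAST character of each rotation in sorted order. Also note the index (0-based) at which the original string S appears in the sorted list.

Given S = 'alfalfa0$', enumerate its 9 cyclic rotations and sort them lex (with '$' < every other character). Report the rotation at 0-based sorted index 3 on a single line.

Answer: alfa0$alf

Derivation:
All 9 rotations (rotation i = S[i:]+S[:i]):
  rot[0] = alfalfa0$
  rot[1] = lfalfa0$a
  rot[2] = falfa0$al
  rot[3] = alfa0$alf
  rot[4] = lfa0$alfa
  rot[5] = fa0$alfal
  rot[6] = a0$alfalf
  rot[7] = 0$alfalfa
  rot[8] = $alfalfa0
Sorted (with $ < everything):
  sorted[0] = $alfalfa0
  sorted[1] = 0$alfalfa
  sorted[2] = a0$alfalf
  sorted[3] = alfa0$alf
  sorted[4] = alfalfa0$
  sorted[5] = fa0$alfal
  sorted[6] = falfa0$al
  sorted[7] = lfa0$alfa
  sorted[8] = lfalfa0$a
sorted[3] = alfa0$alf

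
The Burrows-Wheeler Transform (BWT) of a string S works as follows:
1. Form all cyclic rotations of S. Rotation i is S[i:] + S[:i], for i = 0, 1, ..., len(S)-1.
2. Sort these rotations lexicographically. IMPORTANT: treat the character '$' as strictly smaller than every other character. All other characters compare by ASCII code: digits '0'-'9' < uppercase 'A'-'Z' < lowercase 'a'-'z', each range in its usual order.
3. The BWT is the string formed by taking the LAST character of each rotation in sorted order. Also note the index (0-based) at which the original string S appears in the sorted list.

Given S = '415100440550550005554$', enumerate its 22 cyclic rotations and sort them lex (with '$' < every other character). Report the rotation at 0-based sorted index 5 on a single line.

Answer: 0550005554$41510044055

Derivation:
All 22 rotations (rotation i = S[i:]+S[:i]):
  rot[0] = 415100440550550005554$
  rot[1] = 15100440550550005554$4
  rot[2] = 5100440550550005554$41
  rot[3] = 100440550550005554$415
  rot[4] = 00440550550005554$4151
  rot[5] = 0440550550005554$41510
  rot[6] = 440550550005554$415100
  rot[7] = 40550550005554$4151004
  rot[8] = 0550550005554$41510044
  rot[9] = 550550005554$415100440
  rot[10] = 50550005554$4151004405
  rot[11] = 0550005554$41510044055
  rot[12] = 550005554$415100440550
  rot[13] = 50005554$4151004405505
  rot[14] = 0005554$41510044055055
  rot[15] = 005554$415100440550550
  rot[16] = 05554$4151004405505500
  rot[17] = 5554$41510044055055000
  rot[18] = 554$415100440550550005
  rot[19] = 54$4151004405505500055
  rot[20] = 4$41510044055055000555
  rot[21] = $415100440550550005554
Sorted (with $ < everything):
  sorted[0] = $415100440550550005554
  sorted[1] = 0005554$41510044055055
  sorted[2] = 00440550550005554$4151
  sorted[3] = 005554$415100440550550
  sorted[4] = 0440550550005554$41510
  sorted[5] = 0550005554$41510044055
  sorted[6] = 0550550005554$41510044
  sorted[7] = 05554$4151004405505500
  sorted[8] = 100440550550005554$415
  sorted[9] = 15100440550550005554$4
  sorted[10] = 4$41510044055055000555
  sorted[11] = 40550550005554$4151004
  sorted[12] = 415100440550550005554$
  sorted[13] = 440550550005554$415100
  sorted[14] = 50005554$4151004405505
  sorted[15] = 50550005554$4151004405
  sorted[16] = 5100440550550005554$41
  sorted[17] = 54$4151004405505500055
  sorted[18] = 550005554$415100440550
  sorted[19] = 550550005554$415100440
  sorted[20] = 554$415100440550550005
  sorted[21] = 5554$41510044055055000
sorted[5] = 0550005554$41510044055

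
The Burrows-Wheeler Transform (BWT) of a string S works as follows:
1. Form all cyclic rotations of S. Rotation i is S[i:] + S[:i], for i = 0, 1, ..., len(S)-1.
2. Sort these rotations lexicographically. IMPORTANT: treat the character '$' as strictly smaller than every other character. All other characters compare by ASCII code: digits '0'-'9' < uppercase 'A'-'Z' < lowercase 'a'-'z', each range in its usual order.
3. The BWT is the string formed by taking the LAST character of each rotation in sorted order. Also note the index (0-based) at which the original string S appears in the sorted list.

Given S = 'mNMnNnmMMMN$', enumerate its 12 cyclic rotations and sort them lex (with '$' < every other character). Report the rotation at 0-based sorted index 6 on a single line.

All 12 rotations (rotation i = S[i:]+S[:i]):
  rot[0] = mNMnNnmMMMN$
  rot[1] = NMnNnmMMMN$m
  rot[2] = MnNnmMMMN$mN
  rot[3] = nNnmMMMN$mNM
  rot[4] = NnmMMMN$mNMn
  rot[5] = nmMMMN$mNMnN
  rot[6] = mMMMN$mNMnNn
  rot[7] = MMMN$mNMnNnm
  rot[8] = MMN$mNMnNnmM
  rot[9] = MN$mNMnNnmMM
  rot[10] = N$mNMnNnmMMM
  rot[11] = $mNMnNnmMMMN
Sorted (with $ < everything):
  sorted[0] = $mNMnNnmMMMN
  sorted[1] = MMMN$mNMnNnm
  sorted[2] = MMN$mNMnNnmM
  sorted[3] = MN$mNMnNnmMM
  sorted[4] = MnNnmMMMN$mN
  sorted[5] = N$mNMnNnmMMM
  sorted[6] = NMnNnmMMMN$m
  sorted[7] = NnmMMMN$mNMn
  sorted[8] = mMMMN$mNMnNn
  sorted[9] = mNMnNnmMMMN$
  sorted[10] = nNnmMMMN$mNM
  sorted[11] = nmMMMN$mNMnN
sorted[6] = NMnNnmMMMN$m

Answer: NMnNnmMMMN$m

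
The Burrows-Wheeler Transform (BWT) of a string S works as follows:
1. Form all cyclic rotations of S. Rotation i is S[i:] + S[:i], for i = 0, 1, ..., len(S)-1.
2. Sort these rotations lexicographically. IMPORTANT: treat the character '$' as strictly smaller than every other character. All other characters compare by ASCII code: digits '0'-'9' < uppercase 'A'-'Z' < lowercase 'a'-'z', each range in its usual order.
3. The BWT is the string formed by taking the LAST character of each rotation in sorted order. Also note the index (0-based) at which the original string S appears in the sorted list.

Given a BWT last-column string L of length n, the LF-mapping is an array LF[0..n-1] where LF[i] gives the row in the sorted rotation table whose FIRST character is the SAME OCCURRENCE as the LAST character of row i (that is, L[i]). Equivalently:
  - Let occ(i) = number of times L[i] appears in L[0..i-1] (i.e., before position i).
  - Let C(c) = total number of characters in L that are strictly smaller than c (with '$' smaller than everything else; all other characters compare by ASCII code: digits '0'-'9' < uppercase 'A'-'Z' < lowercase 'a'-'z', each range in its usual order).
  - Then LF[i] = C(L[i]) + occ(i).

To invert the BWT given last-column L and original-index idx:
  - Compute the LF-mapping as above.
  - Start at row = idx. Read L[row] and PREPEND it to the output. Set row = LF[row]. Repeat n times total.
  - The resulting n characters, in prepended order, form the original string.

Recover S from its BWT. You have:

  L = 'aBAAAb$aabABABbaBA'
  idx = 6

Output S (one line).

LF mapping: 11 7 1 2 3 15 0 12 13 16 4 8 5 9 17 14 10 6
Walk LF starting at row 6, prepending L[row]:
  step 1: row=6, L[6]='$', prepend. Next row=LF[6]=0
  step 2: row=0, L[0]='a', prepend. Next row=LF[0]=11
  step 3: row=11, L[11]='B', prepend. Next row=LF[11]=8
  step 4: row=8, L[8]='a', prepend. Next row=LF[8]=13
  step 5: row=13, L[13]='B', prepend. Next row=LF[13]=9
  step 6: row=9, L[9]='b', prepend. Next row=LF[9]=16
  step 7: row=16, L[16]='B', prepend. Next row=LF[16]=10
  step 8: row=10, L[10]='A', prepend. Next row=LF[10]=4
  step 9: row=4, L[4]='A', prepend. Next row=LF[4]=3
  step 10: row=3, L[3]='A', prepend. Next row=LF[3]=2
  step 11: row=2, L[2]='A', prepend. Next row=LF[2]=1
  step 12: row=1, L[1]='B', prepend. Next row=LF[1]=7
  step 13: row=7, L[7]='a', prepend. Next row=LF[7]=12
  step 14: row=12, L[12]='A', prepend. Next row=LF[12]=5
  step 15: row=5, L[5]='b', prepend. Next row=LF[5]=15
  step 16: row=15, L[15]='a', prepend. Next row=LF[15]=14
  step 17: row=14, L[14]='b', prepend. Next row=LF[14]=17
  step 18: row=17, L[17]='A', prepend. Next row=LF[17]=6
Reversed output: AbabAaBAAAABbBaBa$

Answer: AbabAaBAAAABbBaBa$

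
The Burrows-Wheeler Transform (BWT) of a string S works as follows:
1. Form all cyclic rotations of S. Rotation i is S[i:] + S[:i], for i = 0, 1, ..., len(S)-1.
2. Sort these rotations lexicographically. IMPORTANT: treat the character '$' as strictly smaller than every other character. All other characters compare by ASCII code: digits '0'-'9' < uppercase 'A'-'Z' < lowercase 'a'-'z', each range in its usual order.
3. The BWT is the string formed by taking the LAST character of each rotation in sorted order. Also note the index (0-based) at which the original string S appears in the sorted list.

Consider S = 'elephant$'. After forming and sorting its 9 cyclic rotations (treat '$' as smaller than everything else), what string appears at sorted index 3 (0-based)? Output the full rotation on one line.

All 9 rotations (rotation i = S[i:]+S[:i]):
  rot[0] = elephant$
  rot[1] = lephant$e
  rot[2] = ephant$el
  rot[3] = phant$ele
  rot[4] = hant$elep
  rot[5] = ant$eleph
  rot[6] = nt$elepha
  rot[7] = t$elephan
  rot[8] = $elephant
Sorted (with $ < everything):
  sorted[0] = $elephant
  sorted[1] = ant$eleph
  sorted[2] = elephant$
  sorted[3] = ephant$el
  sorted[4] = hant$elep
  sorted[5] = lephant$e
  sorted[6] = nt$elepha
  sorted[7] = phant$ele
  sorted[8] = t$elephan
sorted[3] = ephant$el

Answer: ephant$el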